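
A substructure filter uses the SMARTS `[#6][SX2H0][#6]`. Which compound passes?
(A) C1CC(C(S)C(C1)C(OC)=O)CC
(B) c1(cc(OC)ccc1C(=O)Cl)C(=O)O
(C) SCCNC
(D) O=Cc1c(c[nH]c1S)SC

D

[#6][SX2H0][#6] describes an aliphatic sulfur bridging two carbons with no H on the sulfur (a thioether).
(A) has a thiol (-SH) but the sulfur has H1, not H0 bridging two carbons.
(B) has a methoxy ether (-OCH3) but the bridging atom is O, not S.
(C) has a thiol (-SH) but the sulfur has H1, not H0 bridging two carbons.
(D) contains a methylthio ether (-SCH3), which satisfies every atom and bond constraint.
So the answer is (D).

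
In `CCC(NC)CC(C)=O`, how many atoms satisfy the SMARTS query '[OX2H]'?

0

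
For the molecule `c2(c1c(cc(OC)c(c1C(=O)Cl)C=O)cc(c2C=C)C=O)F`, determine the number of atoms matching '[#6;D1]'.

Check the 22 heavy atoms by environment: 8× c (aromatic, D3) → no; 2× c (aromatic, D2) → no; 1× F (D1) → no; 3× C (D2) → no; 3× O (D1) → no; 1× C (D3) → no; 1× Cl (D1) → no; 1× O (D2) → no; 2× C (D1) → match.
That gives 2 matching atoms.

2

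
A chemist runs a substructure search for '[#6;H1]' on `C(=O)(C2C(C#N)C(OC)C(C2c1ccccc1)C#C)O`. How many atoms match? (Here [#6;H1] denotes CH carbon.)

The query [#6;H1] means: any carbon bearing exactly one hydrogen.
Check the 20 heavy atoms by environment: 6× C (H1) → match; 1× c (aromatic, H0) → no; 5× c (aromatic, H1) → match; 2× O (H0) → no; 1× C (H3) → no; 3× C (H0) → no; 1× N (H0) → no; 1× O (H1) → no.
Summing the matching environments: 6 + 5 = 11 matching atoms.

11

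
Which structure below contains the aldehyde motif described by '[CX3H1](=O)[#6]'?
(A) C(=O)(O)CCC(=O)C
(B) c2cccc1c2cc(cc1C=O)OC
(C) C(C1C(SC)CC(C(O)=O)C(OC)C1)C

B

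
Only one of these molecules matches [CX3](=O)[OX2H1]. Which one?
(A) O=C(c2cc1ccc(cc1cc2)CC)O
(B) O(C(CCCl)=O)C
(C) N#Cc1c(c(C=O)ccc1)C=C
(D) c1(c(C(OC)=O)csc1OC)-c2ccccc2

A

[CX3](=O)[OX2H1] describes an sp2 carbon double-bonded to O and single-bonded to an -OH oxygen (a carboxylic acid).
(A) contains a carboxylic acid group (-C(=O)OH), which satisfies every atom and bond constraint.
(B) has a methyl-ester group (-C(=O)OCH3) but the singly-bonded O has no H (OX2H0, not OX2H1).
(C) has an aldehyde (-CHO) but there is no singly-bonded oxygen on the carbonyl carbon.
(D) has a methyl-ester group (-C(=O)OCH3) but the singly-bonded O has no H (OX2H0, not OX2H1).
So the answer is (A).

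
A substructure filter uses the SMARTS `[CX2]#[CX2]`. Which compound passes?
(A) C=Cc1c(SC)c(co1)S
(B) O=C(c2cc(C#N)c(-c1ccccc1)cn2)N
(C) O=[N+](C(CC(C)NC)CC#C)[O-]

C

[CX2]#[CX2] describes a carbon-carbon triple bond (an alkyne).
(A) has a vinyl group (-CH=CH2) but the C=C is a double bond; both carbons are CX3, not CX2.
(B) has a nitrile (-C#N) but the triple bond is C#N, not C#C.
(C) contains an ethynyl group (-C#CH), which satisfies every atom and bond constraint.
So the answer is (C).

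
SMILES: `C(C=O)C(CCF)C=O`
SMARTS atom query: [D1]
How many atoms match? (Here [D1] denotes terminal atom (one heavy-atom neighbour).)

3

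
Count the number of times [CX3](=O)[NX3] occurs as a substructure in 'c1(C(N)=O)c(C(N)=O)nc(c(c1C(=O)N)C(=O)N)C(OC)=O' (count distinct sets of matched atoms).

[CX3](=O)[NX3] is the SMARTS for an amide: a carbonyl carbon bonded to a trivalent nitrogen.
The molecule carries 4 separate instances of a primary amide (-C(=O)NH2) meeting every constraint; each maps to a distinct set of atoms, giving 4 matches.

4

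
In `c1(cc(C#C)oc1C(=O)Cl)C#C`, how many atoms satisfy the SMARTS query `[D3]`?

4

The query [D3] means: atom with exactly three heavy-atom neighbours.
Check the 12 heavy atoms by environment: 1× o (aromatic, D2) → no; 3× c (aromatic, D3) → match; 1× c (aromatic, D2) → no; 1× C (D3) → match; 1× O (D1) → no; 1× Cl (D1) → no; 2× C (D2) → no; 2× C (D1) → no.
Summing the matching environments: 3 + 1 = 4 matching atoms.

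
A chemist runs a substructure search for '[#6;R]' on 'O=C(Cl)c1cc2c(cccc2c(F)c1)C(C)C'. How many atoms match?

10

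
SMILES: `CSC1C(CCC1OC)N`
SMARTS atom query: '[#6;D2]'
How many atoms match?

2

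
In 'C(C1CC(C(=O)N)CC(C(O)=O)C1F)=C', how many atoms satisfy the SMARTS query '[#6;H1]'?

5

The query [#6;H1] means: any carbon bearing exactly one hydrogen.
Check the 15 heavy atoms by environment: 5× C (H1) → match; 3× C (H2) → no; 2× C (H0) → no; 2× O (H0) → no; 1× N (H2) → no; 1× F (H0) → no; 1× O (H1) → no.
That gives 5 matching atoms.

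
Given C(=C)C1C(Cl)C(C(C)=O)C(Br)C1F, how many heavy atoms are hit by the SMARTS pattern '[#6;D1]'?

The query [#6;D1] means: carbon bonded to exactly one heavy atom.
Check the 13 heavy atoms by environment: 6× C (D3) → no; 1× F (D1) → no; 1× Cl (D1) → no; 1× C (D2) → no; 2× C (D1) → match; 1× O (D1) → no; 1× Br (D1) → no.
That gives 2 matching atoms.

2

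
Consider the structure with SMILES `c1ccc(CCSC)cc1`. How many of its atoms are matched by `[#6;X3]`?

Check the 10 heavy atoms by environment: 3× C (X4) → no; 6× c (aromatic, X3) → match; 1× S (X2) → no.
That gives 6 matching atoms.

6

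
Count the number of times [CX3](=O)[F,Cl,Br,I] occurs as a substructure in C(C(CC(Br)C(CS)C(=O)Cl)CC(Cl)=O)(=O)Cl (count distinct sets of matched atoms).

3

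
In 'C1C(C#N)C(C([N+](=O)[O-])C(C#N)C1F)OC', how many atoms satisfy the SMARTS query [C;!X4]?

The query [C;!X4] means: aliphatic carbon that does not have four total connections.
Check the 16 heavy atoms by environment: 7× C (X4) → no; 1× O (X2) → no; 2× C (X2) → match; 2× N (X1) → no; 1× F (X1) → no; 1× N (charge +1, X3) → no; 1× O (charge -1, X1) → no; 1× O (X1) → no.
That gives 2 matching atoms.

2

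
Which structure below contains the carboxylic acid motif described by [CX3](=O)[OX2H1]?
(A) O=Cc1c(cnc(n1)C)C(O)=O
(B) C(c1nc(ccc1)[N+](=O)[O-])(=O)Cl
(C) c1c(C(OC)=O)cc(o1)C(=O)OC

A

[CX3](=O)[OX2H1] describes an sp2 carbon double-bonded to O and single-bonded to an -OH oxygen (a carboxylic acid).
(A) contains a carboxylic acid group (-C(=O)OH), which satisfies every atom and bond constraint.
(B) has an acyl chloride (-C(=O)Cl) but the carbonyl is bonded to Cl, not to an -OH oxygen.
(C) has a methyl-ester group (-C(=O)OCH3) but the singly-bonded O has no H (OX2H0, not OX2H1).
So the answer is (A).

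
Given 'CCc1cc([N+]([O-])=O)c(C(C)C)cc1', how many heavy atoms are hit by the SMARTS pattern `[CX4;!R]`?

5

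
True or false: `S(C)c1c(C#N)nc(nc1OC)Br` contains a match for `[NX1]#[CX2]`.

True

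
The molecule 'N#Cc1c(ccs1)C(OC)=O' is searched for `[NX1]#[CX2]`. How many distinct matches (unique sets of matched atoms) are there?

1

[NX1]#[CX2] is the SMARTS for a nitrile: a nitrogen triple-bonded to a two-connected carbon.
Exactly one fragment in the molecule meets all constraints, giving 1 match.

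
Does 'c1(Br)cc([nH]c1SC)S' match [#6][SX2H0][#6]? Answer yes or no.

Yes

The pattern [#6][SX2H0][#6] describes an aliphatic sulfur bridging two carbons with no H on the sulfur — a thioether.
The molecule carries a methylthio ether (-SCH3), whose atoms satisfy every constraint of the query, so the pattern matches.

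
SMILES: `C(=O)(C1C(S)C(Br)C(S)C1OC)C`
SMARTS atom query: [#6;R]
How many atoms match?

Check the 13 heavy atoms by environment: 5× C (in 5-ring) → match; 3× C (acyclic) → no; 2× O (acyclic) → no; 2× S (acyclic) → no; 1× Br (acyclic) → no.
That gives 5 matching atoms.

5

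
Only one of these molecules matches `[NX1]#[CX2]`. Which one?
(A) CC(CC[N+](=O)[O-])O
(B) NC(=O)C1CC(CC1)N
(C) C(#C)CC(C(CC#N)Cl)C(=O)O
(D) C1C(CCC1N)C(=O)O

[NX1]#[CX2] describes a nitrogen triple-bonded to a two-connected carbon (a nitrile).
(A) has a nitro group (-[N+](=O)[O-]) but there is no C#N triple bond.
(B) has a primary amino group (-NH2) but the nitrogen is NX3 (three connections), not NX1 triple-bonded.
(C) contains a nitrile (-C#N), which satisfies every atom and bond constraint.
(D) has a primary amino group (-NH2) but the nitrogen is NX3 (three connections), not NX1 triple-bonded.
So the answer is (C).

C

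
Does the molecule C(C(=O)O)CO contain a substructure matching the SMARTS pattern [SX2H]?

No

The pattern [SX2H] describes an aliphatic sulfur with two connections, one being H — a thiol.
The closest candidate here is a hydroxyl group (-OH), but it is an -OH, not an -SH. No other fragment satisfies the full query, so there is no match.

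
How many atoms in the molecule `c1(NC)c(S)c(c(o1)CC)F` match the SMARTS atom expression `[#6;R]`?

4

Check the 11 heavy atoms by environment: 1× o (aromatic, in 5-ring) → no; 4× c (aromatic, in 5-ring) → match; 1× F (acyclic) → no; 3× C (acyclic) → no; 1× N (acyclic) → no; 1× S (acyclic) → no.
That gives 4 matching atoms.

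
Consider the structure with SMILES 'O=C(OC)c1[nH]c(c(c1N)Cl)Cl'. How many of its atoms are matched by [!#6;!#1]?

6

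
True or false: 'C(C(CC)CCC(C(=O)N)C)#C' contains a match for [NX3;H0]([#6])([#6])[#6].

False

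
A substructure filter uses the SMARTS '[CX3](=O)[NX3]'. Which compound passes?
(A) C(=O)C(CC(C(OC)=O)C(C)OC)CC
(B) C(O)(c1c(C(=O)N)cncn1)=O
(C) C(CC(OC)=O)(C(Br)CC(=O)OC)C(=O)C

B

[CX3](=O)[NX3] describes a carbonyl carbon bonded to a trivalent nitrogen (an amide).
(A) has a methyl-ester group (-C(=O)OCH3) but the carbonyl is bonded to O, not to an NX3 nitrogen.
(B) contains a primary amide (-C(=O)NH2), which satisfies every atom and bond constraint.
(C) has a methyl-ester group (-C(=O)OCH3) but the carbonyl is bonded to O, not to an NX3 nitrogen.
So the answer is (B).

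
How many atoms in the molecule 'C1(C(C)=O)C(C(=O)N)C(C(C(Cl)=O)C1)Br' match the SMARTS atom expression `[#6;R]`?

The query [#6;R] means: carbon that is part of a ring.
Check the 15 heavy atoms by environment: 5× C (in 5-ring) → match; 4× C (acyclic) → no; 3× O (acyclic) → no; 1× N (acyclic) → no; 1× Br (acyclic) → no; 1× Cl (acyclic) → no.
That gives 5 matching atoms.

5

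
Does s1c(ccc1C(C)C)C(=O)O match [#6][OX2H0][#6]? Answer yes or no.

The pattern [#6][OX2H0][#6] describes an aliphatic oxygen bridging two carbons with no H on the oxygen — an ether.
The closest candidate here is a carboxylic acid group (-C(=O)OH), but the -OH oxygen has H1; the =O is OX1, not OX2. No other fragment satisfies the full query, so there is no match.

No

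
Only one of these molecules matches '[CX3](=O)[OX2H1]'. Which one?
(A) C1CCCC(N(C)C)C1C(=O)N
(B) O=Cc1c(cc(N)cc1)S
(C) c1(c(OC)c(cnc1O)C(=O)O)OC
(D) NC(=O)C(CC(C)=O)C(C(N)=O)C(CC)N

C

[CX3](=O)[OX2H1] describes an sp2 carbon double-bonded to O and single-bonded to an -OH oxygen (a carboxylic acid).
(A) has a primary amide (-C(=O)NH2) but the carbonyl is bonded to N, not to an -OH oxygen.
(B) has an aldehyde (-CHO) but there is no singly-bonded oxygen on the carbonyl carbon.
(C) contains a carboxylic acid group (-C(=O)OH), which satisfies every atom and bond constraint.
(D) has a primary amide (-C(=O)NH2) but the carbonyl is bonded to N, not to an -OH oxygen.
So the answer is (C).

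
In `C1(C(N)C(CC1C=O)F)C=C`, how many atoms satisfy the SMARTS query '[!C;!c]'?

3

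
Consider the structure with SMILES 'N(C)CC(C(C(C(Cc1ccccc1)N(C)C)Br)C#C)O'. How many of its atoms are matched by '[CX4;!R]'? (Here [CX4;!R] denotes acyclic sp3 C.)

Check the 21 heavy atoms by environment: 9× C (X4, acyclic) → match; 2× N (X3, acyclic) → no; 6× c (aromatic, X3, in 6-ring) → no; 1× Br (X1, acyclic) → no; 1× O (X2, acyclic) → no; 2× C (X2, acyclic) → no.
That gives 9 matching atoms.

9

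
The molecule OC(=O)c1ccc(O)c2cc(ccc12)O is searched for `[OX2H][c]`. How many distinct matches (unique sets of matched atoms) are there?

[OX2H][c] is the SMARTS for a phenol: a hydroxyl oxygen attached to an aromatic carbon.
The molecule carries 2 separate instances of a hydroxyl group (-OH) meeting every constraint; each maps to a distinct set of atoms, giving 2 matches.

2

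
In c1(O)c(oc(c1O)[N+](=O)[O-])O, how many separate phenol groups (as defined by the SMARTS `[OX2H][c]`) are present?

[OX2H][c] is the SMARTS for a phenol: a hydroxyl oxygen attached to an aromatic carbon.
The molecule carries 3 separate instances of a hydroxyl group (-OH) meeting every constraint; each maps to a distinct set of atoms, giving 3 matches.

3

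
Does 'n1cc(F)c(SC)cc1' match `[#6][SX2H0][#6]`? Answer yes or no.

Yes

The pattern [#6][SX2H0][#6] describes an aliphatic sulfur bridging two carbons with no H on the sulfur — a thioether.
The molecule carries a methylthio ether (-SCH3), whose atoms satisfy every constraint of the query, so the pattern matches.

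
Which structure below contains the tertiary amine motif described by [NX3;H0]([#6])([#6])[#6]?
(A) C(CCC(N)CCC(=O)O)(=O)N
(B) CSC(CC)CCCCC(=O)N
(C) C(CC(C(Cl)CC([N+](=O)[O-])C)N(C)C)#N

[NX3;H0]([#6])([#6])[#6] describes a trivalent nitrogen with no H, bonded to three carbons (a tertiary amine).
(A) has a primary amide (-C(=O)NH2) but the amide nitrogen has H2 and only one carbon neighbour.
(B) has a primary amide (-C(=O)NH2) but the amide nitrogen has H2 and only one carbon neighbour.
(C) contains a dimethylamino group (-N(CH3)2), which satisfies every atom and bond constraint.
So the answer is (C).

C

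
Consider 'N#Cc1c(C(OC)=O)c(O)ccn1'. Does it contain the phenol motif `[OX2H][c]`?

Yes

The pattern [OX2H][c] describes a hydroxyl oxygen attached to an aromatic carbon — a phenol.
The molecule carries a hydroxyl group (-OH), whose atoms satisfy every constraint of the query, so the pattern matches.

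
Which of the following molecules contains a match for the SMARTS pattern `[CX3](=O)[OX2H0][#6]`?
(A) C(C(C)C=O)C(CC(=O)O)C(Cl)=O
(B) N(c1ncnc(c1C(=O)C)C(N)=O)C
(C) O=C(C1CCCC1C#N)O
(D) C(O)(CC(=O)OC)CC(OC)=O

D

[CX3](=O)[OX2H0][#6] describes a carbonyl carbon bonded to an oxygen that is itself bonded to carbon (no H on that O) (an ester).
(A) has a carboxylic acid group (-C(=O)OH) but the singly-bonded O carries H (OX2H1, not H0).
(B) has a primary amide (-C(=O)NH2) but the carbonyl is bonded to N, not to an O-C linkage.
(C) has a carboxylic acid group (-C(=O)OH) but the singly-bonded O carries H (OX2H1, not H0).
(D) contains a methyl-ester group (-C(=O)OCH3), which satisfies every atom and bond constraint.
So the answer is (D).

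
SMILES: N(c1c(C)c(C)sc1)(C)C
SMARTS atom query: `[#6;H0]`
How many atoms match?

The query [#6;H0] means: any carbon with no attached hydrogen.
Check the 10 heavy atoms by environment: 1× s (aromatic, H0) → no; 1× c (aromatic, H1) → no; 3× c (aromatic, H0) → match; 1× N (H0) → no; 4× C (H3) → no.
That gives 3 matching atoms.

3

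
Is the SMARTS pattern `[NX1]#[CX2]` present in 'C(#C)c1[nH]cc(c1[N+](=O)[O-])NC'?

No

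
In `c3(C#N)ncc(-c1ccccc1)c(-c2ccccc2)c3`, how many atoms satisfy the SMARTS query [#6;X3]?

17

Check the 20 heavy atoms by environment: 1× n (aromatic, X2) → no; 17× c (aromatic, X3) → match; 1× C (X2) → no; 1× N (X1) → no.
That gives 17 matching atoms.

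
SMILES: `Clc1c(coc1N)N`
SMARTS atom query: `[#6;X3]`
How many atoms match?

4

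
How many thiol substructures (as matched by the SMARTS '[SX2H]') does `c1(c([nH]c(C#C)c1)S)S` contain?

2

[SX2H] is the SMARTS for a thiol: an aliphatic sulfur with two connections, one being H.
The molecule carries 2 separate instances of a thiol (-SH) meeting every constraint; each maps to a distinct set of atoms, giving 2 matches.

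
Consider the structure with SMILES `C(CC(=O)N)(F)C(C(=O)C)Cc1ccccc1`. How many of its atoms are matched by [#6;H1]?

Check the 17 heavy atoms by environment: 2× C (H2) → no; 2× C (H1) → match; 1× c (aromatic, H0) → no; 5× c (aromatic, H1) → match; 1× F (H0) → no; 2× C (H0) → no; 2× O (H0) → no; 1× C (H3) → no; 1× N (H2) → no.
Summing the matching environments: 2 + 5 = 7 matching atoms.

7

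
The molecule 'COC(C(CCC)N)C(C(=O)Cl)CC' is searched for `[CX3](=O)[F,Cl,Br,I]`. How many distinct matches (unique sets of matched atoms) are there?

1

[CX3](=O)[F,Cl,Br,I] is the SMARTS for an acyl halide: a carbonyl carbon bonded to a halogen.
Exactly one fragment in the molecule meets all constraints, giving 1 match.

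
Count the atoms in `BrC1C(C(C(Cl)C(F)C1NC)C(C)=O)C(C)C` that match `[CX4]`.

Check the 17 heavy atoms by environment: 11× C (X4) → match; 1× F (X1) → no; 1× C (X3) → no; 1× O (X1) → no; 1× Br (X1) → no; 1× N (X3) → no; 1× Cl (X1) → no.
That gives 11 matching atoms.

11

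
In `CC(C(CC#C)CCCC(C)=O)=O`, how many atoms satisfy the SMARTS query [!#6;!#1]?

The query [!#6;!#1] means: not carbon and not hydrogen — any heteroatom.
Check the 13 heavy atoms by environment: 11× C → no; 2× O → match.
That gives 2 matching atoms.

2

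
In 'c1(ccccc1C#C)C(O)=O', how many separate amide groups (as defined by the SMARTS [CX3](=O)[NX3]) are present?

0

[CX3](=O)[NX3] is the SMARTS for an amide: a carbonyl carbon bonded to a trivalent nitrogen.
The molecule has a carboxylic acid group (-C(=O)OH), but the carbonyl is bonded to O, not to an NX3 nitrogen; nothing else fits, so there are 0 matches.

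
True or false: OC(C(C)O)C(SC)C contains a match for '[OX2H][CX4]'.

True

The pattern [OX2H][CX4] describes a hydroxyl oxygen bound to an sp3 (X4) carbon — an aliphatic alcohol.
The molecule carries a hydroxyl group (-OH), whose atoms satisfy every constraint of the query, so the pattern matches.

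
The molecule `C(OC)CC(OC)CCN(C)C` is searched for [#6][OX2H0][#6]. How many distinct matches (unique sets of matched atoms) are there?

2

[#6][OX2H0][#6] is the SMARTS for an ether: an aliphatic oxygen bridging two carbons with no H on the oxygen.
The molecule carries 2 separate instances of a methoxy ether (-OCH3) meeting every constraint; each maps to a distinct set of atoms, giving 2 matches.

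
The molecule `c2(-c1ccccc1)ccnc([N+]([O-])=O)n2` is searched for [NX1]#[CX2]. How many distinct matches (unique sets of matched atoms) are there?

[NX1]#[CX2] is the SMARTS for a nitrile: a nitrogen triple-bonded to a two-connected carbon.
The molecule has a nitro group (-[N+](=O)[O-]), but there is no C#N triple bond; nothing else fits, so there are 0 matches.

0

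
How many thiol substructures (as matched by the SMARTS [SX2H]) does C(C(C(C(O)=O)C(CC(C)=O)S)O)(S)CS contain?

[SX2H] is the SMARTS for a thiol: an aliphatic sulfur with two connections, one being H.
The molecule carries 3 separate instances of a thiol (-SH) meeting every constraint; each maps to a distinct set of atoms, giving 3 matches.

3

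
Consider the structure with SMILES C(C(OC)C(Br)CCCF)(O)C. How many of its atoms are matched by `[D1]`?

5

Check the 12 heavy atoms by environment: 2× C (D1) → match; 3× C (D3) → no; 3× C (D2) → no; 1× Br (D1) → match; 1× O (D2) → no; 1× F (D1) → match; 1× O (D1) → match.
Summing the matching environments: 2 + 1 + 1 + 1 = 5 matching atoms.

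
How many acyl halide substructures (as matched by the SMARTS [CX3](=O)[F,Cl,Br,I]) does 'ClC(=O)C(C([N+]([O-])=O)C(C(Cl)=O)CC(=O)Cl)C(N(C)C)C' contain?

3

[CX3](=O)[F,Cl,Br,I] is the SMARTS for an acyl halide: a carbonyl carbon bonded to a halogen.
The molecule carries 3 separate instances of an acyl chloride (-C(=O)Cl) meeting every constraint; each maps to a distinct set of atoms, giving 3 matches.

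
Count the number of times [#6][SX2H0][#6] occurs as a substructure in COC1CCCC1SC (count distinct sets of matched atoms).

[#6][SX2H0][#6] is the SMARTS for a thioether: an aliphatic sulfur bridging two carbons with no H on the sulfur.
Exactly one fragment in the molecule meets all constraints, giving 1 match.

1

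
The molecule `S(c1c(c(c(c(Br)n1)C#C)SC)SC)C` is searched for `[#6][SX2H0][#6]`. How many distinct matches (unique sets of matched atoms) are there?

[#6][SX2H0][#6] is the SMARTS for a thioether: an aliphatic sulfur bridging two carbons with no H on the sulfur.
The molecule carries 3 separate instances of a methylthio ether (-SCH3) meeting every constraint; each maps to a distinct set of atoms, giving 3 matches.

3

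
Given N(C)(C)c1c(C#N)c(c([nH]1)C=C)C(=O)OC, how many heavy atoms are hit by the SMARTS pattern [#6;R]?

4

The query [#6;R] means: carbon that is part of a ring.
Check the 16 heavy atoms by environment: 1× n (aromatic, in 5-ring) → no; 4× c (aromatic, in 5-ring) → match; 7× C (acyclic) → no; 2× O (acyclic) → no; 2× N (acyclic) → no.
That gives 4 matching atoms.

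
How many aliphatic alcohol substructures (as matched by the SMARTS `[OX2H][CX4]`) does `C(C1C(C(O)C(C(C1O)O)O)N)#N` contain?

4

[OX2H][CX4] is the SMARTS for an aliphatic alcohol: a hydroxyl oxygen bound to an sp3 (X4) carbon.
The molecule carries 4 separate instances of a hydroxyl group (-OH) meeting every constraint; each maps to a distinct set of atoms, giving 4 matches.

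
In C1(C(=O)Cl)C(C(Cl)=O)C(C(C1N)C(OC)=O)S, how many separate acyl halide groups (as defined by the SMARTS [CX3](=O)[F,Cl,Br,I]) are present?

2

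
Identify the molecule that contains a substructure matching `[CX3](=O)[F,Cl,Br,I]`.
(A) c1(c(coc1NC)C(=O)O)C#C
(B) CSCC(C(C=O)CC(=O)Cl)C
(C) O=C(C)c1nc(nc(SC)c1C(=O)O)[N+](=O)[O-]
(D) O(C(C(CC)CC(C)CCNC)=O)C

B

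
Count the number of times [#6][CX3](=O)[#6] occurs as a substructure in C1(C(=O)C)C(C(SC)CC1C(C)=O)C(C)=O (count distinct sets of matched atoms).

[#6][CX3](=O)[#6] is the SMARTS for a ketone: a carbonyl carbon (no H) flanked by two carbons.
The molecule carries 3 separate instances of an acetyl/ketone group (-C(=O)CH3) meeting every constraint; each maps to a distinct set of atoms, giving 3 matches.

3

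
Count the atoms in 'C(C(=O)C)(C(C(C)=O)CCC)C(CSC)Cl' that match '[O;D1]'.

2

Check the 16 heavy atoms by environment: 3× C (D2) → no; 5× C (D3) → no; 2× O (D1) → match; 4× C (D1) → no; 1× Cl (D1) → no; 1× S (D2) → no.
That gives 2 matching atoms.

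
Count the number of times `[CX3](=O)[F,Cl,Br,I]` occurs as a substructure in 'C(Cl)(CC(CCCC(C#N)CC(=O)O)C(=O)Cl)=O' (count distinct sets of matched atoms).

[CX3](=O)[F,Cl,Br,I] is the SMARTS for an acyl halide: a carbonyl carbon bonded to a halogen.
The molecule carries 2 separate instances of an acyl chloride (-C(=O)Cl) meeting every constraint; each maps to a distinct set of atoms, giving 2 matches.

2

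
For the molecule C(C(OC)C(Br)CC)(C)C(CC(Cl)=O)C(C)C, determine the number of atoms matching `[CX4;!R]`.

12

The query [CX4;!R] means: aliphatic carbon with four total connections, not in a ring.
Check the 17 heavy atoms by environment: 12× C (X4, acyclic) → match; 1× O (X2, acyclic) → no; 1× C (X3, acyclic) → no; 1× O (X1, acyclic) → no; 1× Cl (X1, acyclic) → no; 1× Br (X1, acyclic) → no.
That gives 12 matching atoms.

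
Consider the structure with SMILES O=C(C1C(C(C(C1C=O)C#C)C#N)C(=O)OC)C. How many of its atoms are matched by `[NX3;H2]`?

0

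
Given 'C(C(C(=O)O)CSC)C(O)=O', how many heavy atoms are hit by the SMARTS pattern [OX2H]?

2

The query [OX2H] means: aliphatic oxygen with two connections, one of which is H — an -OH oxygen.
Check the 11 heavy atoms by environment: 2× C (H2, X4) → no; 1× C (H1, X4) → no; 2× C (H0, X3) → no; 2× O (H0, X1) → no; 2× O (H1, X2) → match; 1× S (H0, X2) → no; 1× C (H3, X4) → no.
That gives 2 matching atoms.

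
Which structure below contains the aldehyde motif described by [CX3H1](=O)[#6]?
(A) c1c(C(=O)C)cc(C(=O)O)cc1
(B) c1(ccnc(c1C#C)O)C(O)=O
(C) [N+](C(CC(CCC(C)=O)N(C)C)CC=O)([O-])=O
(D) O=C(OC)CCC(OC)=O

[CX3H1](=O)[#6] describes an sp2 carbon with one H, double-bonded to O and single-bonded to carbon (an aldehyde).
(A) has an acetyl/ketone group (-C(=O)CH3) but the carbonyl carbon has H0 (two carbon neighbours), not H1.
(B) has a carboxylic acid group (-C(=O)OH) but the carbonyl carbon has H0 and is bonded to O, not H1.
(C) contains an aldehyde (-CHO), which satisfies every atom and bond constraint.
(D) has a methyl-ester group (-C(=O)OCH3) but the carbonyl carbon has H0, not H1.
So the answer is (C).

C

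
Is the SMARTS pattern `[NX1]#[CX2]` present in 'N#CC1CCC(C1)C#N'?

Yes

The pattern [NX1]#[CX2] describes a nitrogen triple-bonded to a two-connected carbon — a nitrile.
The molecule carries a nitrile (-C#N), whose atoms satisfy every constraint of the query, so the pattern matches.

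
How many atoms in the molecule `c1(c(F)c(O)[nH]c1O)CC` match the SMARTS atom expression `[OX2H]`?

2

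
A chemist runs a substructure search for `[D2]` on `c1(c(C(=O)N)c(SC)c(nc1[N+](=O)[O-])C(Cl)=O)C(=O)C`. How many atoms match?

2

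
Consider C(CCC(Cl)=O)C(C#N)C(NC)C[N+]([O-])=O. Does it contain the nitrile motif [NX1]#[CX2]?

The pattern [NX1]#[CX2] describes a nitrogen triple-bonded to a two-connected carbon — a nitrile.
The molecule carries a nitrile (-C#N), whose atoms satisfy every constraint of the query, so the pattern matches.

Yes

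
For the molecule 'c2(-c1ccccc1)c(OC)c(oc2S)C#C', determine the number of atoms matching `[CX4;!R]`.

1

The query [CX4;!R] means: aliphatic carbon with four total connections, not in a ring.
Check the 16 heavy atoms by environment: 1× o (aromatic, X2, in 5-ring) → no; 4× c (aromatic, X3, in 5-ring) → no; 1× O (X2, acyclic) → no; 1× C (X4, acyclic) → match; 6× c (aromatic, X3, in 6-ring) → no; 2× C (X2, acyclic) → no; 1× S (X2, acyclic) → no.
That gives 1 matching atom.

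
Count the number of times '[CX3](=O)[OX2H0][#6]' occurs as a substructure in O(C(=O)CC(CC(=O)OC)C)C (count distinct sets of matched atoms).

2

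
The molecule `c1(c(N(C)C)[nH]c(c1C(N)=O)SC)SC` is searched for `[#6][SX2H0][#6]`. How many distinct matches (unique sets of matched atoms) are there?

[#6][SX2H0][#6] is the SMARTS for a thioether: an aliphatic sulfur bridging two carbons with no H on the sulfur.
The molecule carries 2 separate instances of a methylthio ether (-SCH3) meeting every constraint; each maps to a distinct set of atoms, giving 2 matches.

2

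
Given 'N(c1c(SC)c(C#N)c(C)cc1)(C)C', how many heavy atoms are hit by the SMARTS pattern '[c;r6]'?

The query [c;r6] means: aromatic carbon that belongs to a six-membered ring.
Check the 14 heavy atoms by environment: 6× c (aromatic, in 6-ring) → match; 5× C (acyclic) → no; 2× N (acyclic) → no; 1× S (acyclic) → no.
That gives 6 matching atoms.

6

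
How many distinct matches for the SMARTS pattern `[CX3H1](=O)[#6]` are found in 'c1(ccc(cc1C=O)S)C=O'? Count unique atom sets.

2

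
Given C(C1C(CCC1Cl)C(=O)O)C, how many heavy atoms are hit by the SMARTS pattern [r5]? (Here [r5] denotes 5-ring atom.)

5

The query [r5] means: r5 matches atoms in a five-membered ring.
Check the 11 heavy atoms by environment: 5× C (in 5-ring) → match; 1× Cl (acyclic) → no; 3× C (acyclic) → no; 2× O (acyclic) → no.
That gives 5 matching atoms.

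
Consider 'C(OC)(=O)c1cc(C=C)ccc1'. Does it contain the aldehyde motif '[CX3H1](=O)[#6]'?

No

The pattern [CX3H1](=O)[#6] describes an sp2 carbon with one H, double-bonded to O and single-bonded to carbon — an aldehyde.
The closest candidate here is a methyl-ester group (-C(=O)OCH3), but the carbonyl carbon has H0, not H1. No other fragment satisfies the full query, so there is no match.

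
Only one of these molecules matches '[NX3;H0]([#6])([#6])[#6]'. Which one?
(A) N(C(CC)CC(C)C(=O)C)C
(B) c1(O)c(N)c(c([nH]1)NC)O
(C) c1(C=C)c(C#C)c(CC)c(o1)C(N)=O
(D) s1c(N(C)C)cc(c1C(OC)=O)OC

[NX3;H0]([#6])([#6])[#6] describes a trivalent nitrogen with no H, bonded to three carbons (a tertiary amine).
(A) has an N-methylamino group (-NHCH3) but the nitrogen still has one H (H1), not H0.
(B) has an N-methylamino group (-NHCH3) but the nitrogen still has one H (H1), not H0.
(C) has a primary amide (-C(=O)NH2) but the amide nitrogen has H2 and only one carbon neighbour.
(D) contains a dimethylamino group (-N(CH3)2), which satisfies every atom and bond constraint.
So the answer is (D).

D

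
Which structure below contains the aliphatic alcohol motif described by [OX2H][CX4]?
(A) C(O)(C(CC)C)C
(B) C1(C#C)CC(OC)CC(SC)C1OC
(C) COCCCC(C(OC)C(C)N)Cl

A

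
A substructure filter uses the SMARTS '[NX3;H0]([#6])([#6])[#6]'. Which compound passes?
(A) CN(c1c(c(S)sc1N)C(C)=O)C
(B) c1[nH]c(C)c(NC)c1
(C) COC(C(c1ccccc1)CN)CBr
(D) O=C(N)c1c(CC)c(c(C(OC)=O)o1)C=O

A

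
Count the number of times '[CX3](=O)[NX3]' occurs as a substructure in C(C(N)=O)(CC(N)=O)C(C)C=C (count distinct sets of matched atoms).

2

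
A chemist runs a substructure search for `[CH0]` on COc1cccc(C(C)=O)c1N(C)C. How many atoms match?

The query [CH0] means: aliphatic carbon with no attached hydrogen.
Check the 14 heavy atoms by environment: 3× c (aromatic, H1) → no; 3× c (aromatic, H0) → no; 1× C (H0) → match; 2× O (H0) → no; 4× C (H3) → no; 1× N (H0) → no.
That gives 1 matching atom.

1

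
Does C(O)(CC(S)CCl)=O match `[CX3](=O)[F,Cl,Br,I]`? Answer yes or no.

The pattern [CX3](=O)[F,Cl,Br,I] describes a carbonyl carbon bonded to a halogen — an acyl halide.
The closest candidate here is a carboxylic acid group (-C(=O)OH), but the carbonyl is bonded to -OH, not to a halogen. No other fragment satisfies the full query, so there is no match.

No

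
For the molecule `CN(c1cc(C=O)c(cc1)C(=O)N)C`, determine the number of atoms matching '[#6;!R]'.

4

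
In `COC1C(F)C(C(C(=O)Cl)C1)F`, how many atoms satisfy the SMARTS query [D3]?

5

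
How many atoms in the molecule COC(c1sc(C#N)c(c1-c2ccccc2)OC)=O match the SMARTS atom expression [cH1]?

5

Check the 19 heavy atoms by environment: 1× s (aromatic, H0) → no; 5× c (aromatic, H0) → no; 2× C (H0) → no; 3× O (H0) → no; 2× C (H3) → no; 5× c (aromatic, H1) → match; 1× N (H0) → no.
That gives 5 matching atoms.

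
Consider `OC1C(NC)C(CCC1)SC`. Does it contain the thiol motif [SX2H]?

The pattern [SX2H] describes an aliphatic sulfur with two connections, one being H — a thiol.
The closest candidate here is a methylthio ether (-SCH3), but the sulfur has H0 (bonded to two carbons), not H1. No other fragment satisfies the full query, so there is no match.

No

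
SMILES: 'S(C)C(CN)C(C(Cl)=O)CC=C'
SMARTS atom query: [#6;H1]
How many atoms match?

3

The query [#6;H1] means: any carbon bearing exactly one hydrogen.
Check the 12 heavy atoms by environment: 3× C (H2) → no; 3× C (H1) → match; 1× C (H0) → no; 1× O (H0) → no; 1× Cl (H0) → no; 1× N (H2) → no; 1× S (H0) → no; 1× C (H3) → no.
That gives 3 matching atoms.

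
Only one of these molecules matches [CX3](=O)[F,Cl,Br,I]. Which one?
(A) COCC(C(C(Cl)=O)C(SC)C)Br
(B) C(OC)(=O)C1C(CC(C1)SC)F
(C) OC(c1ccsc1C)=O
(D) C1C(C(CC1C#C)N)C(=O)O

A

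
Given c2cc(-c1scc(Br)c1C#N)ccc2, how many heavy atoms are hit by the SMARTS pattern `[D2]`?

8

The query [D2] means: atom with exactly two heavy-atom neighbours.
Check the 14 heavy atoms by environment: 1× s (aromatic, D2) → match; 6× c (aromatic, D2) → match; 4× c (aromatic, D3) → no; 1× C (D2) → match; 1× N (D1) → no; 1× Br (D1) → no.
Summing the matching environments: 1 + 6 + 1 = 8 matching atoms.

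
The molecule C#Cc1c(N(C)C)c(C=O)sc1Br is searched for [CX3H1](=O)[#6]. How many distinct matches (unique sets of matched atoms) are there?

1

[CX3H1](=O)[#6] is the SMARTS for an aldehyde: an sp2 carbon with one H, double-bonded to O and single-bonded to carbon.
Exactly one fragment in the molecule meets all constraints, giving 1 match.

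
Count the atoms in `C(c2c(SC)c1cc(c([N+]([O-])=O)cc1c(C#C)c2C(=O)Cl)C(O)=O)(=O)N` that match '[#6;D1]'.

Check the 26 heavy atoms by environment: 8× c (aromatic, D3) → no; 2× c (aromatic, D2) → no; 3× C (D3) → no; 5× O (D1) → no; 1× Cl (D1) → no; 1× N (charge +1, D3) → no; 1× O (charge -1, D1) → no; 1× C (D2) → no; 2× C (D1) → match; 1× S (D2) → no; 1× N (D1) → no.
That gives 2 matching atoms.

2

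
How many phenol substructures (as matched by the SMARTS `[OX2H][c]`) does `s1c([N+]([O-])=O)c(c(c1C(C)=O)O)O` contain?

[OX2H][c] is the SMARTS for a phenol: a hydroxyl oxygen attached to an aromatic carbon.
The molecule carries 2 separate instances of a hydroxyl group (-OH) meeting every constraint; each maps to a distinct set of atoms, giving 2 matches.

2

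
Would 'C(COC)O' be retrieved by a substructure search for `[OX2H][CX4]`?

The pattern [OX2H][CX4] describes a hydroxyl oxygen bound to an sp3 (X4) carbon — an aliphatic alcohol.
The molecule carries a hydroxyl group (-OH), whose atoms satisfy every constraint of the query, so the pattern matches.

Yes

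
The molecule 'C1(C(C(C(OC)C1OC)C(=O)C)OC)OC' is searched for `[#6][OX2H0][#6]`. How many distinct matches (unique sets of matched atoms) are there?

4

[#6][OX2H0][#6] is the SMARTS for an ether: an aliphatic oxygen bridging two carbons with no H on the oxygen.
The molecule carries 4 separate instances of a methoxy ether (-OCH3) meeting every constraint; each maps to a distinct set of atoms, giving 4 matches.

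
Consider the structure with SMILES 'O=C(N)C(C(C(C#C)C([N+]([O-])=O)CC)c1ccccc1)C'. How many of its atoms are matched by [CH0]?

The query [CH0] means: aliphatic carbon with no attached hydrogen.
Check the 21 heavy atoms by environment: 2× C (H3) → no; 5× C (H1) → no; 1× C (H2) → no; 2× C (H0) → match; 1× N (charge +1, H0) → no; 1× O (charge -1, H0) → no; 2× O (H0) → no; 1× N (H2) → no; 1× c (aromatic, H0) → no; 5× c (aromatic, H1) → no.
That gives 2 matching atoms.

2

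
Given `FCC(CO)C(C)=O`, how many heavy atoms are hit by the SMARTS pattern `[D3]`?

2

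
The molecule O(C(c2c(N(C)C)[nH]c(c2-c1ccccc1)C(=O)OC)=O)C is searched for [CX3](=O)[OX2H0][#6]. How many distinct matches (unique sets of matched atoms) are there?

[CX3](=O)[OX2H0][#6] is the SMARTS for an ester: a carbonyl carbon bonded to an oxygen that is itself bonded to carbon (no H on that O).
The molecule carries 2 separate instances of a methyl-ester group (-C(=O)OCH3) meeting every constraint; each maps to a distinct set of atoms, giving 2 matches.

2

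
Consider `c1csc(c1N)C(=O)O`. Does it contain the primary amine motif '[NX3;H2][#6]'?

Yes

The pattern [NX3;H2][#6] describes a trivalent nitrogen with two H attached to carbon — a primary amine.
The molecule carries a primary amino group (-NH2), whose atoms satisfy every constraint of the query, so the pattern matches.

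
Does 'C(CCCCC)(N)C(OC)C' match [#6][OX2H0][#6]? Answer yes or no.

The pattern [#6][OX2H0][#6] describes an aliphatic oxygen bridging two carbons with no H on the oxygen — an ether.
The molecule carries a methoxy ether (-OCH3), whose atoms satisfy every constraint of the query, so the pattern matches.

Yes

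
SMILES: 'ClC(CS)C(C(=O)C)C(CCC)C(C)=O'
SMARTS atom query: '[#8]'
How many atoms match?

2

The query [#8] means: #8 matches any oxygen atom.
Check the 15 heavy atoms by environment: 11× C → no; 2× O → match; 1× S → no; 1× Cl → no.
That gives 2 matching atoms.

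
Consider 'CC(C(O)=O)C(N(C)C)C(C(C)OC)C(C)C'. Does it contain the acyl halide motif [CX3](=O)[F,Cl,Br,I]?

No

The pattern [CX3](=O)[F,Cl,Br,I] describes a carbonyl carbon bonded to a halogen — an acyl halide.
The closest candidate here is a carboxylic acid group (-C(=O)OH), but the carbonyl is bonded to -OH, not to a halogen. No other fragment satisfies the full query, so there is no match.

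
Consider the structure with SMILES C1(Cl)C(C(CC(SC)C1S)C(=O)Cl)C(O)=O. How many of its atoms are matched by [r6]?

6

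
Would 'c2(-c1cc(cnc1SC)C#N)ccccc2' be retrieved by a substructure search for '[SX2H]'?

No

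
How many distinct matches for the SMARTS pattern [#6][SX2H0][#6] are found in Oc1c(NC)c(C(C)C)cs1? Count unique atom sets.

0

[#6][SX2H0][#6] is the SMARTS for a thioether: an aliphatic sulfur bridging two carbons with no H on the sulfur.
No fragment in the molecule satisfies every constraint, giving 0 matches.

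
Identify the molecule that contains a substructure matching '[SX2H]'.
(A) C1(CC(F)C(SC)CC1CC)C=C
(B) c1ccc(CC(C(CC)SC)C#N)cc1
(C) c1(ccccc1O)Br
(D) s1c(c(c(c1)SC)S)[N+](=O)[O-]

[SX2H] describes an aliphatic sulfur with two connections, one being H (a thiol).
(A) has a methylthio ether (-SCH3) but the sulfur has H0 (bonded to two carbons), not H1.
(B) has a methylthio ether (-SCH3) but the sulfur has H0 (bonded to two carbons), not H1.
(C) has a hydroxyl group (-OH) but it is an -OH, not an -SH.
(D) contains a thiol (-SH), which satisfies every atom and bond constraint.
So the answer is (D).

D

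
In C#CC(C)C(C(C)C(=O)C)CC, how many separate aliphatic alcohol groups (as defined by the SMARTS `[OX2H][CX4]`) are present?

0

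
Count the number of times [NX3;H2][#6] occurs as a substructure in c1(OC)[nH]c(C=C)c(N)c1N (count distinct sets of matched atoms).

2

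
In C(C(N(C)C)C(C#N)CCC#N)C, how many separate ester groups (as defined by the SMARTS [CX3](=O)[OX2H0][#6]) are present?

0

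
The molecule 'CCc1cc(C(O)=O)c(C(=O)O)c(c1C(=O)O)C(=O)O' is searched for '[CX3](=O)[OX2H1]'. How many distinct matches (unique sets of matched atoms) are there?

4

[CX3](=O)[OX2H1] is the SMARTS for a carboxylic acid: an sp2 carbon double-bonded to O and single-bonded to an -OH oxygen.
The molecule carries 4 separate instances of a carboxylic acid group (-C(=O)OH) meeting every constraint; each maps to a distinct set of atoms, giving 4 matches.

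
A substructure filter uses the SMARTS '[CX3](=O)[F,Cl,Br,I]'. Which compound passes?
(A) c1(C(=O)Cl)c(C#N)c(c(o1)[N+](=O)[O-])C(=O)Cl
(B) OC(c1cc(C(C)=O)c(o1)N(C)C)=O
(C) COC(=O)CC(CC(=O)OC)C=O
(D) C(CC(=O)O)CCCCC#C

A

[CX3](=O)[F,Cl,Br,I] describes a carbonyl carbon bonded to a halogen (an acyl halide).
(A) contains an acyl chloride (-C(=O)Cl), which satisfies every atom and bond constraint.
(B) has a carboxylic acid group (-C(=O)OH) but the carbonyl is bonded to -OH, not to a halogen.
(C) has a methyl-ester group (-C(=O)OCH3) but the carbonyl is bonded to -O-C, not to a halogen.
(D) has a carboxylic acid group (-C(=O)OH) but the carbonyl is bonded to -OH, not to a halogen.
So the answer is (A).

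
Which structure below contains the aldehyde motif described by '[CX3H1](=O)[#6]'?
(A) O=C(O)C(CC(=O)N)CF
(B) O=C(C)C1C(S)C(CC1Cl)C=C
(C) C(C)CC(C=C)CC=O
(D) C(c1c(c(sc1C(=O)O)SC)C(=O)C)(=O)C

C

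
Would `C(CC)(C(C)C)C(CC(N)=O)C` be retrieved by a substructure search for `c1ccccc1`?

No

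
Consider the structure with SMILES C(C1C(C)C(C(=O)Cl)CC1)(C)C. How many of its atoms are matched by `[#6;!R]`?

5

The query [#6;!R] means: carbon not in any ring.
Check the 12 heavy atoms by environment: 5× C (in 5-ring) → no; 5× C (acyclic) → match; 1× O (acyclic) → no; 1× Cl (acyclic) → no.
That gives 5 matching atoms.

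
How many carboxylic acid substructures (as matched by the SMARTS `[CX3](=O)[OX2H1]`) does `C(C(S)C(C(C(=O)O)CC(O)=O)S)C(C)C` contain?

2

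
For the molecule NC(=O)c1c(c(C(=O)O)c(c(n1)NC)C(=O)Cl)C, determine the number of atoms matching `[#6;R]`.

5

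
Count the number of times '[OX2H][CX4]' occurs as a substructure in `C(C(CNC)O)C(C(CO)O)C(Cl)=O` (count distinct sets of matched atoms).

3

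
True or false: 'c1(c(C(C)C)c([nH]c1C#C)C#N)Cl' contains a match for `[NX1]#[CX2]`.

The pattern [NX1]#[CX2] describes a nitrogen triple-bonded to a two-connected carbon — a nitrile.
The molecule carries a nitrile (-C#N), whose atoms satisfy every constraint of the query, so the pattern matches.

True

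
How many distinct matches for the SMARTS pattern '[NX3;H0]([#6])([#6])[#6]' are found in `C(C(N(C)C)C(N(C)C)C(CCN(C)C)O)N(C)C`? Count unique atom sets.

[NX3;H0]([#6])([#6])[#6] is the SMARTS for a tertiary amine: a trivalent nitrogen with no H, bonded to three carbons.
The molecule carries 4 separate instances of a dimethylamino group (-N(CH3)2) meeting every constraint; each maps to a distinct set of atoms, giving 4 matches.

4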